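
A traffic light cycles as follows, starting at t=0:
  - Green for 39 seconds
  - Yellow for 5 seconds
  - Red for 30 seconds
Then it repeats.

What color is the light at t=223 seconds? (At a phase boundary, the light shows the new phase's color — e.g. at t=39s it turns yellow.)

Answer: green

Derivation:
Cycle length = 39 + 5 + 30 = 74s
t = 223, phase_t = 223 mod 74 = 1
1 < 39 (green end) → GREEN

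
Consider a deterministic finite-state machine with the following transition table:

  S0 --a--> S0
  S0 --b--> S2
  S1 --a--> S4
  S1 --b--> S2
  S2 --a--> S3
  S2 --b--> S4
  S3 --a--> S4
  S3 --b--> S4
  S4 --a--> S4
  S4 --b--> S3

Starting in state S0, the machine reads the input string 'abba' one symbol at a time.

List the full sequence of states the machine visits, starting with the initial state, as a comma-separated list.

Start: S0
  read 'a': S0 --a--> S0
  read 'b': S0 --b--> S2
  read 'b': S2 --b--> S4
  read 'a': S4 --a--> S4

Answer: S0, S0, S2, S4, S4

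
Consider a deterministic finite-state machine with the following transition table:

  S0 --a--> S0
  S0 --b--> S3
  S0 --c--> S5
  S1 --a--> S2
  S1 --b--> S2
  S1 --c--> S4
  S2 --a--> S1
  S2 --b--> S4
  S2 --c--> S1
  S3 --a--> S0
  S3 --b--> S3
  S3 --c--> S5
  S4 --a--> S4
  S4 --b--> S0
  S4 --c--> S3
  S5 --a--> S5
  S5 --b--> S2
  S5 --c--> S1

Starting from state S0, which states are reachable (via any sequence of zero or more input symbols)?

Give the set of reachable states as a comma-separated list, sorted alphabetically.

BFS from S0:
  visit S0: S0--a-->S0 (seen), S0--b-->S3 (new), S0--c-->S5 (new)
  visit S3: S3--a-->S0 (seen), S3--b-->S3 (seen), S3--c-->S5 (seen)
  visit S5: S5--a-->S5 (seen), S5--b-->S2 (new), S5--c-->S1 (new)
  visit S2: S2--a-->S1 (seen), S2--b-->S4 (new), S2--c-->S1 (seen)
  visit S1: S1--a-->S2 (seen), S1--b-->S2 (seen), S1--c-->S4 (seen)
  visit S4: S4--a-->S4 (seen), S4--b-->S0 (seen), S4--c-->S3 (seen)

Answer: S0, S1, S2, S3, S4, S5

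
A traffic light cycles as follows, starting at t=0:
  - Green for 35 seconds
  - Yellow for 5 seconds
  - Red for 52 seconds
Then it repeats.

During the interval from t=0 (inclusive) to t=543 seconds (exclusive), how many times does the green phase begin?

Answer: 6

Derivation:
Cycle = 35+5+52 = 92s
green phase starts at t = k*92 + 0 for k=0,1,2,...
Need k*92+0 < 543 → k < 5.902
k ∈ {0, ..., 5} → 6 starts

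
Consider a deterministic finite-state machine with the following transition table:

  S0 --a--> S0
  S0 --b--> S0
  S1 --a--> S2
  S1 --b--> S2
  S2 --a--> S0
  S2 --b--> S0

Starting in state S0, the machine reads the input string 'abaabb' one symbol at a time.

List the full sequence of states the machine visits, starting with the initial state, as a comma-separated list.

Start: S0
  read 'a': S0 --a--> S0
  read 'b': S0 --b--> S0
  read 'a': S0 --a--> S0
  read 'a': S0 --a--> S0
  read 'b': S0 --b--> S0
  read 'b': S0 --b--> S0

Answer: S0, S0, S0, S0, S0, S0, S0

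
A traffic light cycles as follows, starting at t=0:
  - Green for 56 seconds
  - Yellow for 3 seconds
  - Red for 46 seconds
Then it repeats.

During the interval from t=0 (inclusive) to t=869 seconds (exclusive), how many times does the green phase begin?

Cycle = 56+3+46 = 105s
green phase starts at t = k*105 + 0 for k=0,1,2,...
Need k*105+0 < 869 → k < 8.276
k ∈ {0, ..., 8} → 9 starts

Answer: 9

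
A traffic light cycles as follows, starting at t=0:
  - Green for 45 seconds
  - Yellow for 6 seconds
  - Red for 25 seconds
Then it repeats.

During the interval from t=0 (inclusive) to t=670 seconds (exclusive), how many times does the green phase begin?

Cycle = 45+6+25 = 76s
green phase starts at t = k*76 + 0 for k=0,1,2,...
Need k*76+0 < 670 → k < 8.816
k ∈ {0, ..., 8} → 9 starts

Answer: 9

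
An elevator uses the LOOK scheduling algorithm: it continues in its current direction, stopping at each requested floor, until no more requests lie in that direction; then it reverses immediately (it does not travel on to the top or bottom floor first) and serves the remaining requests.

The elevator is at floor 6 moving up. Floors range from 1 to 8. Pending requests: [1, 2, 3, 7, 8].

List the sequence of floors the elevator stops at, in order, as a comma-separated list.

Answer: 7, 8, 3, 2, 1

Derivation:
Current: 6, moving UP
Serve above first (ascending): [7, 8]
Then reverse, serve below (descending): [3, 2, 1]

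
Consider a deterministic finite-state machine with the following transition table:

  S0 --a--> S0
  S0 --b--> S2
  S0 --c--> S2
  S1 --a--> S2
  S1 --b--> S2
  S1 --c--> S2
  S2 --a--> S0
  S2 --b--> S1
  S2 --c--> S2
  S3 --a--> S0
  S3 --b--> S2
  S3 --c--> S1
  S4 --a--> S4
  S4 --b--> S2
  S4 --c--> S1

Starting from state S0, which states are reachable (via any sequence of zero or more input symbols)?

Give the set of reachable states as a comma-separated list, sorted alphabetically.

BFS from S0:
  visit S0: S0--a-->S0 (seen), S0--b-->S2 (new), S0--c-->S2 (seen)
  visit S2: S2--a-->S0 (seen), S2--b-->S1 (new), S2--c-->S2 (seen)
  visit S1: S1--a-->S2 (seen), S1--b-->S2 (seen), S1--c-->S2 (seen)

Answer: S0, S1, S2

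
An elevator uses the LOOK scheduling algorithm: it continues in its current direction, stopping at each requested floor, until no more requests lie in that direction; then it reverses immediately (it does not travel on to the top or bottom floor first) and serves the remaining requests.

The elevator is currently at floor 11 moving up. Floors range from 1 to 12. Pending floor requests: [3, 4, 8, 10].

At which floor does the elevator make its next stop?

Answer: 10

Derivation:
Current floor: 11, direction: up
Requests above: []
Requests below: [3, 4, 8, 10]
Moving up but no requests above → reverse; nearest below is max([3, 4, 8, 10]) = 10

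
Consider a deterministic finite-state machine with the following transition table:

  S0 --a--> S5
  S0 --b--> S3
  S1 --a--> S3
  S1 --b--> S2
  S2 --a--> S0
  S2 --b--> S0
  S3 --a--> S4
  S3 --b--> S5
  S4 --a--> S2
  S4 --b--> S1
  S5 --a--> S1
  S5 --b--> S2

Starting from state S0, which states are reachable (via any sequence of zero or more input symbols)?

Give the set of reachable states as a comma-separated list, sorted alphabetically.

Answer: S0, S1, S2, S3, S4, S5

Derivation:
BFS from S0:
  visit S0: S0--a-->S5 (new), S0--b-->S3 (new)
  visit S5: S5--a-->S1 (new), S5--b-->S2 (new)
  visit S3: S3--a-->S4 (new), S3--b-->S5 (seen)
  visit S1: S1--a-->S3 (seen), S1--b-->S2 (seen)
  visit S2: S2--a-->S0 (seen), S2--b-->S0 (seen)
  visit S4: S4--a-->S2 (seen), S4--b-->S1 (seen)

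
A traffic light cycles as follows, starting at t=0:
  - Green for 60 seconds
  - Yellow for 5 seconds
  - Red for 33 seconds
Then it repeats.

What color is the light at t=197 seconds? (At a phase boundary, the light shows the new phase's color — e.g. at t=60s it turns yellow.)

Answer: green

Derivation:
Cycle length = 60 + 5 + 33 = 98s
t = 197, phase_t = 197 mod 98 = 1
1 < 60 (green end) → GREEN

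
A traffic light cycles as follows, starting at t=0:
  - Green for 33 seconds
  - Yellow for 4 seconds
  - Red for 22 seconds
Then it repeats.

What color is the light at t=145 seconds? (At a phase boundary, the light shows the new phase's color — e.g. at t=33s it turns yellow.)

Cycle length = 33 + 4 + 22 = 59s
t = 145, phase_t = 145 mod 59 = 27
27 < 33 (green end) → GREEN

Answer: green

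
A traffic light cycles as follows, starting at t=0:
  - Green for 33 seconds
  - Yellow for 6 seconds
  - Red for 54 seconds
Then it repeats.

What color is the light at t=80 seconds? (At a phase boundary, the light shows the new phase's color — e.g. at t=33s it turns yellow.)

Answer: red

Derivation:
Cycle length = 33 + 6 + 54 = 93s
t = 80, phase_t = 80 mod 93 = 80
80 >= 39 → RED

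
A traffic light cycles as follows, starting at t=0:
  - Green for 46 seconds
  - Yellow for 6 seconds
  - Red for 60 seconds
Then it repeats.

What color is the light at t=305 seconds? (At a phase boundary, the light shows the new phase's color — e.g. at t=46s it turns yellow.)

Cycle length = 46 + 6 + 60 = 112s
t = 305, phase_t = 305 mod 112 = 81
81 >= 52 → RED

Answer: red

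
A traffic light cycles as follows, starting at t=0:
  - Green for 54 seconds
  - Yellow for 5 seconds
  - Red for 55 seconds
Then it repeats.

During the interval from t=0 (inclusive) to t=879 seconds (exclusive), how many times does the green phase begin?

Cycle = 54+5+55 = 114s
green phase starts at t = k*114 + 0 for k=0,1,2,...
Need k*114+0 < 879 → k < 7.711
k ∈ {0, ..., 7} → 8 starts

Answer: 8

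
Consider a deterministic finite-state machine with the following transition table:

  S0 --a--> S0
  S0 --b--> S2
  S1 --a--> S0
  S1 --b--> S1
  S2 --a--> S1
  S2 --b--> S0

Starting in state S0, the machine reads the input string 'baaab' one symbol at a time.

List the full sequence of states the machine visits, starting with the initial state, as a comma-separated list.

Start: S0
  read 'b': S0 --b--> S2
  read 'a': S2 --a--> S1
  read 'a': S1 --a--> S0
  read 'a': S0 --a--> S0
  read 'b': S0 --b--> S2

Answer: S0, S2, S1, S0, S0, S2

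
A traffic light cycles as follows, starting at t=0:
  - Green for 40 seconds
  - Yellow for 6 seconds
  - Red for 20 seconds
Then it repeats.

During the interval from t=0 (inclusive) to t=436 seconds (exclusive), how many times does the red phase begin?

Cycle = 40+6+20 = 66s
red phase starts at t = k*66 + 46 for k=0,1,2,...
Need k*66+46 < 436 → k < 5.909
k ∈ {0, ..., 5} → 6 starts

Answer: 6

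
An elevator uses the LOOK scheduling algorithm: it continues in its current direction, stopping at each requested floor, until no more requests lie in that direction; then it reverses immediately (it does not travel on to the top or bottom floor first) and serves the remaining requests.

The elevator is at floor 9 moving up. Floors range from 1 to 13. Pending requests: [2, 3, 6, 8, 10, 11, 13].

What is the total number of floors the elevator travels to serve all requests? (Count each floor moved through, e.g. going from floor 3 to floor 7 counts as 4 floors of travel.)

Answer: 15

Derivation:
Start at floor 9 moving up, LOOK stop order: [10, 11, 13, 8, 6, 3, 2]
  9 → 10: |10-9| = 1, total = 1
  10 → 11: |11-10| = 1, total = 2
  11 → 13: |13-11| = 2, total = 4
  13 → 8: |8-13| = 5, total = 9
  8 → 6: |6-8| = 2, total = 11
  6 → 3: |3-6| = 3, total = 14
  3 → 2: |2-3| = 1, total = 15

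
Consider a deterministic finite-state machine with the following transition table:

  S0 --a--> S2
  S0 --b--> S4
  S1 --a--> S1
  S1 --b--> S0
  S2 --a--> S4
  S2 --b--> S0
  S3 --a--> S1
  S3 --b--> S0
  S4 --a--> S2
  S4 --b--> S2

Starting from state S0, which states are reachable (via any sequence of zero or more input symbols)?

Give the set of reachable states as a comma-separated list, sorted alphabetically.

BFS from S0:
  visit S0: S0--a-->S2 (new), S0--b-->S4 (new)
  visit S2: S2--a-->S4 (seen), S2--b-->S0 (seen)
  visit S4: S4--a-->S2 (seen), S4--b-->S2 (seen)

Answer: S0, S2, S4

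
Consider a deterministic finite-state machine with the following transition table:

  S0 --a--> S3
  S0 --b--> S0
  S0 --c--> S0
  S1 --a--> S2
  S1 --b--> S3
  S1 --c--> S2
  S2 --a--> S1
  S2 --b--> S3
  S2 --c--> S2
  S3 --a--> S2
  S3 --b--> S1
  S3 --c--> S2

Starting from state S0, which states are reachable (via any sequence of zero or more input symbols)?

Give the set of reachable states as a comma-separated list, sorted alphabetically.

BFS from S0:
  visit S0: S0--a-->S3 (new), S0--b-->S0 (seen), S0--c-->S0 (seen)
  visit S3: S3--a-->S2 (new), S3--b-->S1 (new), S3--c-->S2 (seen)
  visit S2: S2--a-->S1 (seen), S2--b-->S3 (seen), S2--c-->S2 (seen)
  visit S1: S1--a-->S2 (seen), S1--b-->S3 (seen), S1--c-->S2 (seen)

Answer: S0, S1, S2, S3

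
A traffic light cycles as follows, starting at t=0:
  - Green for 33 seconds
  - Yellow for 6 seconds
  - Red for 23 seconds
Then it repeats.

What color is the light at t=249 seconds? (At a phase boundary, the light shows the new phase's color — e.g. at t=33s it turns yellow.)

Cycle length = 33 + 6 + 23 = 62s
t = 249, phase_t = 249 mod 62 = 1
1 < 33 (green end) → GREEN

Answer: green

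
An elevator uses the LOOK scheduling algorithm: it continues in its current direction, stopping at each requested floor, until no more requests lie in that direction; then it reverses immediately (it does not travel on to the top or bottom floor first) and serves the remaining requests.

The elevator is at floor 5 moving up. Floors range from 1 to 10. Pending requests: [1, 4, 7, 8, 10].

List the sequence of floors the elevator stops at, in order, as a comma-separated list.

Current: 5, moving UP
Serve above first (ascending): [7, 8, 10]
Then reverse, serve below (descending): [4, 1]

Answer: 7, 8, 10, 4, 1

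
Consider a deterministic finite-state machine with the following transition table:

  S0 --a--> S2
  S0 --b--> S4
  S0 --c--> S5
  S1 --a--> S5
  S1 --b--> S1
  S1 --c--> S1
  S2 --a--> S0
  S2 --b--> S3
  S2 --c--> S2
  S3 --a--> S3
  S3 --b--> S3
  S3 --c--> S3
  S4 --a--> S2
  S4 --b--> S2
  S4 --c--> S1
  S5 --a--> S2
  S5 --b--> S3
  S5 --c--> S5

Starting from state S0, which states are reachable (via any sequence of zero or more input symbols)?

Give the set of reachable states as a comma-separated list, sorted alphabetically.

BFS from S0:
  visit S0: S0--a-->S2 (new), S0--b-->S4 (new), S0--c-->S5 (new)
  visit S2: S2--a-->S0 (seen), S2--b-->S3 (new), S2--c-->S2 (seen)
  visit S4: S4--a-->S2 (seen), S4--b-->S2 (seen), S4--c-->S1 (new)
  visit S5: S5--a-->S2 (seen), S5--b-->S3 (seen), S5--c-->S5 (seen)
  visit S3: S3--a-->S3 (seen), S3--b-->S3 (seen), S3--c-->S3 (seen)
  visit S1: S1--a-->S5 (seen), S1--b-->S1 (seen), S1--c-->S1 (seen)

Answer: S0, S1, S2, S3, S4, S5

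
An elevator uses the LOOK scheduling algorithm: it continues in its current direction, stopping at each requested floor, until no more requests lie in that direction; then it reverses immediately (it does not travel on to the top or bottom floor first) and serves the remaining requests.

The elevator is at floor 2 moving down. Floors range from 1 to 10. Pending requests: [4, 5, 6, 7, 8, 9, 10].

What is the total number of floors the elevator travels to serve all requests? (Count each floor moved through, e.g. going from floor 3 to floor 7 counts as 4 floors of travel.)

Start at floor 2 moving down, LOOK stop order: [4, 5, 6, 7, 8, 9, 10]
  2 → 4: |4-2| = 2, total = 2
  4 → 5: |5-4| = 1, total = 3
  5 → 6: |6-5| = 1, total = 4
  6 → 7: |7-6| = 1, total = 5
  7 → 8: |8-7| = 1, total = 6
  8 → 9: |9-8| = 1, total = 7
  9 → 10: |10-9| = 1, total = 8

Answer: 8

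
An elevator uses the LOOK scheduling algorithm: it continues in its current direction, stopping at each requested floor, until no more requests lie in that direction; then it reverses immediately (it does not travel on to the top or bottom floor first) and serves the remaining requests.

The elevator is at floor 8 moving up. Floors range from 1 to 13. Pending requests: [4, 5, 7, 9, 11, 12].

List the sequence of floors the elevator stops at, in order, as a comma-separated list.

Current: 8, moving UP
Serve above first (ascending): [9, 11, 12]
Then reverse, serve below (descending): [7, 5, 4]

Answer: 9, 11, 12, 7, 5, 4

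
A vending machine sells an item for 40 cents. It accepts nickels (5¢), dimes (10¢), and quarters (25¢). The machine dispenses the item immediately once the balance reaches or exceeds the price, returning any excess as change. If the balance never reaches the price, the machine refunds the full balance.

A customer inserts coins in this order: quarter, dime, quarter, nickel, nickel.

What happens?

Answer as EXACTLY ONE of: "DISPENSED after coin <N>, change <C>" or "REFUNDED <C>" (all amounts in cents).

Price: 40¢
Coin 1 (quarter, 25¢): balance = 25¢
Coin 2 (dime, 10¢): balance = 35¢
Coin 3 (quarter, 25¢): balance = 60¢
  → balance >= price → DISPENSE, change = 60 - 40 = 20¢

Answer: DISPENSED after coin 3, change 20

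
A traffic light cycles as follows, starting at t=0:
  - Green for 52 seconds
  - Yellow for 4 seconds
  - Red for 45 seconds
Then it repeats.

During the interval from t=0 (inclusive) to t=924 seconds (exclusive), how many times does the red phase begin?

Cycle = 52+4+45 = 101s
red phase starts at t = k*101 + 56 for k=0,1,2,...
Need k*101+56 < 924 → k < 8.594
k ∈ {0, ..., 8} → 9 starts

Answer: 9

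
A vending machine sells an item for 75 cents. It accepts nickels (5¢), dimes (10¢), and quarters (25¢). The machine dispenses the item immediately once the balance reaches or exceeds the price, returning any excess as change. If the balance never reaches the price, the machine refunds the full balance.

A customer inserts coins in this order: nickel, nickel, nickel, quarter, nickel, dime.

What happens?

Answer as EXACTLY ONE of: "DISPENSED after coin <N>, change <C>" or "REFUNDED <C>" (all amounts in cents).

Answer: REFUNDED 55

Derivation:
Price: 75¢
Coin 1 (nickel, 5¢): balance = 5¢
Coin 2 (nickel, 5¢): balance = 10¢
Coin 3 (nickel, 5¢): balance = 15¢
Coin 4 (quarter, 25¢): balance = 40¢
Coin 5 (nickel, 5¢): balance = 45¢
Coin 6 (dime, 10¢): balance = 55¢
All coins inserted, balance 55¢ < price 75¢ → REFUND 55¢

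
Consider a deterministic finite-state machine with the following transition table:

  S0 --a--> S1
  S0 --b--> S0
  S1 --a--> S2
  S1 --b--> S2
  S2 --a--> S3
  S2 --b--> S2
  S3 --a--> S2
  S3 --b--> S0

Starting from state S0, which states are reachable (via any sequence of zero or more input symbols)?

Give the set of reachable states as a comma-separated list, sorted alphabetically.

Answer: S0, S1, S2, S3

Derivation:
BFS from S0:
  visit S0: S0--a-->S1 (new), S0--b-->S0 (seen)
  visit S1: S1--a-->S2 (new), S1--b-->S2 (seen)
  visit S2: S2--a-->S3 (new), S2--b-->S2 (seen)
  visit S3: S3--a-->S2 (seen), S3--b-->S0 (seen)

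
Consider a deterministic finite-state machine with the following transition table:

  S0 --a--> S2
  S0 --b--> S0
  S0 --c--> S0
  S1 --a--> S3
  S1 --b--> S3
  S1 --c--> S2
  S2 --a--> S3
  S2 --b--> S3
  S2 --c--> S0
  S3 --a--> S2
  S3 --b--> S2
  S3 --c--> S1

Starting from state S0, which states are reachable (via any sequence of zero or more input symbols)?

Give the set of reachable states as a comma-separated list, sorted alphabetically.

Answer: S0, S1, S2, S3

Derivation:
BFS from S0:
  visit S0: S0--a-->S2 (new), S0--b-->S0 (seen), S0--c-->S0 (seen)
  visit S2: S2--a-->S3 (new), S2--b-->S3 (seen), S2--c-->S0 (seen)
  visit S3: S3--a-->S2 (seen), S3--b-->S2 (seen), S3--c-->S1 (new)
  visit S1: S1--a-->S3 (seen), S1--b-->S3 (seen), S1--c-->S2 (seen)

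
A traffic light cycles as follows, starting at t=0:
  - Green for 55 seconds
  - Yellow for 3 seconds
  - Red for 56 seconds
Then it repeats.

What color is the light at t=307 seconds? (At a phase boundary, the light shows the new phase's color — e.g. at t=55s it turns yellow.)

Answer: red

Derivation:
Cycle length = 55 + 3 + 56 = 114s
t = 307, phase_t = 307 mod 114 = 79
79 >= 58 → RED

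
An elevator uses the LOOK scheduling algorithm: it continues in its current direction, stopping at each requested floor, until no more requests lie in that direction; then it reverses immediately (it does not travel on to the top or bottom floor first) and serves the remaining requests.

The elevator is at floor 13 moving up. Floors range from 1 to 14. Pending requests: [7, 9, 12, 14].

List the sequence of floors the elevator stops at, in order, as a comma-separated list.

Current: 13, moving UP
Serve above first (ascending): [14]
Then reverse, serve below (descending): [12, 9, 7]

Answer: 14, 12, 9, 7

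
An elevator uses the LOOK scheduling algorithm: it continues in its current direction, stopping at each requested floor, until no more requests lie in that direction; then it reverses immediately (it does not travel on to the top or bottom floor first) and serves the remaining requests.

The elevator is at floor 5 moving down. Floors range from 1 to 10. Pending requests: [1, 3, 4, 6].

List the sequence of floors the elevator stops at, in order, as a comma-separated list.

Current: 5, moving DOWN
Serve below first (descending): [4, 3, 1]
Then reverse, serve above (ascending): [6]

Answer: 4, 3, 1, 6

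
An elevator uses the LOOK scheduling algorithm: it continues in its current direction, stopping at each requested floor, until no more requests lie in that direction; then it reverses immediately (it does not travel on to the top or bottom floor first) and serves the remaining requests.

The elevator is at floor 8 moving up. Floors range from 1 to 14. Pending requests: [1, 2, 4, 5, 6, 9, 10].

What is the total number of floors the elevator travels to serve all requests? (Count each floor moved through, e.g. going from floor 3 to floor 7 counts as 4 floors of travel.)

Answer: 11

Derivation:
Start at floor 8 moving up, LOOK stop order: [9, 10, 6, 5, 4, 2, 1]
  8 → 9: |9-8| = 1, total = 1
  9 → 10: |10-9| = 1, total = 2
  10 → 6: |6-10| = 4, total = 6
  6 → 5: |5-6| = 1, total = 7
  5 → 4: |4-5| = 1, total = 8
  4 → 2: |2-4| = 2, total = 10
  2 → 1: |1-2| = 1, total = 11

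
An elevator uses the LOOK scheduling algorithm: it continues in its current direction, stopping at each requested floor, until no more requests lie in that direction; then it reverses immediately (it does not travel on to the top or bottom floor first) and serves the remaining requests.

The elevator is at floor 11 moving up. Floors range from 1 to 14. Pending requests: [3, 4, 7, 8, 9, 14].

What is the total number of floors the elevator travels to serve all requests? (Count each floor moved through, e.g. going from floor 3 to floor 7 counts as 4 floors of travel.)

Start at floor 11 moving up, LOOK stop order: [14, 9, 8, 7, 4, 3]
  11 → 14: |14-11| = 3, total = 3
  14 → 9: |9-14| = 5, total = 8
  9 → 8: |8-9| = 1, total = 9
  8 → 7: |7-8| = 1, total = 10
  7 → 4: |4-7| = 3, total = 13
  4 → 3: |3-4| = 1, total = 14

Answer: 14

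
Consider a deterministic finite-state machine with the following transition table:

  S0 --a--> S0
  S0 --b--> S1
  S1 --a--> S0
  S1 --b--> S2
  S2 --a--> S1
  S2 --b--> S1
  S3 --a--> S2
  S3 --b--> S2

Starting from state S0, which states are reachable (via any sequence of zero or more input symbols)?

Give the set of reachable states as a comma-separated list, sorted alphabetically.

Answer: S0, S1, S2

Derivation:
BFS from S0:
  visit S0: S0--a-->S0 (seen), S0--b-->S1 (new)
  visit S1: S1--a-->S0 (seen), S1--b-->S2 (new)
  visit S2: S2--a-->S1 (seen), S2--b-->S1 (seen)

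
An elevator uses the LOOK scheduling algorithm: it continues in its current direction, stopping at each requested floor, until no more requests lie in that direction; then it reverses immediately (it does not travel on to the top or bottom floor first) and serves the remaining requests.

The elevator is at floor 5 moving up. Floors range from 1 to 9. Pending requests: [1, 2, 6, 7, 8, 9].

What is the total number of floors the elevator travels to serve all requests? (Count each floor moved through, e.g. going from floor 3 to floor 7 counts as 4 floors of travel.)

Answer: 12

Derivation:
Start at floor 5 moving up, LOOK stop order: [6, 7, 8, 9, 2, 1]
  5 → 6: |6-5| = 1, total = 1
  6 → 7: |7-6| = 1, total = 2
  7 → 8: |8-7| = 1, total = 3
  8 → 9: |9-8| = 1, total = 4
  9 → 2: |2-9| = 7, total = 11
  2 → 1: |1-2| = 1, total = 12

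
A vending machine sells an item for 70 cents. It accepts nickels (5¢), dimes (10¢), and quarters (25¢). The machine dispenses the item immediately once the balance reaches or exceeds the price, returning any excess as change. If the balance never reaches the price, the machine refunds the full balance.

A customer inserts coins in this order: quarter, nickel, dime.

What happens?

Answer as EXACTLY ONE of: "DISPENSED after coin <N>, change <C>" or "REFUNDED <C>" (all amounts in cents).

Price: 70¢
Coin 1 (quarter, 25¢): balance = 25¢
Coin 2 (nickel, 5¢): balance = 30¢
Coin 3 (dime, 10¢): balance = 40¢
All coins inserted, balance 40¢ < price 70¢ → REFUND 40¢

Answer: REFUNDED 40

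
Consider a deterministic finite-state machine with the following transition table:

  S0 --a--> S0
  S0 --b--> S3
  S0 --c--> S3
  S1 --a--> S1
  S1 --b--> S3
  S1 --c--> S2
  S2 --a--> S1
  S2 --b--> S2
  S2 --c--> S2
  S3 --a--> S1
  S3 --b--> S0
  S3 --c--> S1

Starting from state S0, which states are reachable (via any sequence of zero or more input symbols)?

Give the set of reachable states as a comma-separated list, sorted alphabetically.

Answer: S0, S1, S2, S3

Derivation:
BFS from S0:
  visit S0: S0--a-->S0 (seen), S0--b-->S3 (new), S0--c-->S3 (seen)
  visit S3: S3--a-->S1 (new), S3--b-->S0 (seen), S3--c-->S1 (seen)
  visit S1: S1--a-->S1 (seen), S1--b-->S3 (seen), S1--c-->S2 (new)
  visit S2: S2--a-->S1 (seen), S2--b-->S2 (seen), S2--c-->S2 (seen)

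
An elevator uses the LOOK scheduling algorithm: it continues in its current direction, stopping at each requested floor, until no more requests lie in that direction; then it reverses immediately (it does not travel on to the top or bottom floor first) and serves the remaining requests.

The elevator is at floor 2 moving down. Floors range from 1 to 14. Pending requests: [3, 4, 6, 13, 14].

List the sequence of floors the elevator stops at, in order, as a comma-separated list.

Answer: 3, 4, 6, 13, 14

Derivation:
Current: 2, moving DOWN
Serve below first (descending): []
Then reverse, serve above (ascending): [3, 4, 6, 13, 14]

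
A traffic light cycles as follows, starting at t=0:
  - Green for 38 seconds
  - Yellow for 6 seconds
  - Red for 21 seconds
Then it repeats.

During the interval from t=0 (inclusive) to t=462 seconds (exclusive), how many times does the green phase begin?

Cycle = 38+6+21 = 65s
green phase starts at t = k*65 + 0 for k=0,1,2,...
Need k*65+0 < 462 → k < 7.108
k ∈ {0, ..., 7} → 8 starts

Answer: 8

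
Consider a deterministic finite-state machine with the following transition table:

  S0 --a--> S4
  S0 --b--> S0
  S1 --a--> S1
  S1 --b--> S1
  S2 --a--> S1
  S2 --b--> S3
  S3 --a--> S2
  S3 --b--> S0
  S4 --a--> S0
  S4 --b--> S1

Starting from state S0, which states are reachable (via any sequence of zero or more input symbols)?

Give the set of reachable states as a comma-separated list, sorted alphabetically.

Answer: S0, S1, S4

Derivation:
BFS from S0:
  visit S0: S0--a-->S4 (new), S0--b-->S0 (seen)
  visit S4: S4--a-->S0 (seen), S4--b-->S1 (new)
  visit S1: S1--a-->S1 (seen), S1--b-->S1 (seen)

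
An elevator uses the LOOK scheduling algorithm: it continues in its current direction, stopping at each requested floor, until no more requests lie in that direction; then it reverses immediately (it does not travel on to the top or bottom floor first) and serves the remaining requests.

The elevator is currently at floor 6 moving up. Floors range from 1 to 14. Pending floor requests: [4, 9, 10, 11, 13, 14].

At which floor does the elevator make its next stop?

Answer: 9

Derivation:
Current floor: 6, direction: up
Requests above: [9, 10, 11, 13, 14]
Requests below: [4]
Moving up and requests lie above → nearest above is min([9, 10, 11, 13, 14]) = 9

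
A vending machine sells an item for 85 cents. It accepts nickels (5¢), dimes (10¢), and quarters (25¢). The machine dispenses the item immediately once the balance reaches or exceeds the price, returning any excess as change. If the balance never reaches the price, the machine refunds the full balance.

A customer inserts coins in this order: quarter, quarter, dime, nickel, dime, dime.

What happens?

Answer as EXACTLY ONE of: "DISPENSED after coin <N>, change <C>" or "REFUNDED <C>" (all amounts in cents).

Answer: DISPENSED after coin 6, change 0

Derivation:
Price: 85¢
Coin 1 (quarter, 25¢): balance = 25¢
Coin 2 (quarter, 25¢): balance = 50¢
Coin 3 (dime, 10¢): balance = 60¢
Coin 4 (nickel, 5¢): balance = 65¢
Coin 5 (dime, 10¢): balance = 75¢
Coin 6 (dime, 10¢): balance = 85¢
  → balance >= price → DISPENSE, change = 85 - 85 = 0¢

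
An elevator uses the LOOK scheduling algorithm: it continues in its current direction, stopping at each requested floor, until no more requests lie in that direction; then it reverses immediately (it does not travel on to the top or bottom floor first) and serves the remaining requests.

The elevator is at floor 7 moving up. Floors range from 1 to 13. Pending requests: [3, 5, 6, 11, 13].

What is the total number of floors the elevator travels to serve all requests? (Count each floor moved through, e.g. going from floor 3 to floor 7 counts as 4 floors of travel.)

Start at floor 7 moving up, LOOK stop order: [11, 13, 6, 5, 3]
  7 → 11: |11-7| = 4, total = 4
  11 → 13: |13-11| = 2, total = 6
  13 → 6: |6-13| = 7, total = 13
  6 → 5: |5-6| = 1, total = 14
  5 → 3: |3-5| = 2, total = 16

Answer: 16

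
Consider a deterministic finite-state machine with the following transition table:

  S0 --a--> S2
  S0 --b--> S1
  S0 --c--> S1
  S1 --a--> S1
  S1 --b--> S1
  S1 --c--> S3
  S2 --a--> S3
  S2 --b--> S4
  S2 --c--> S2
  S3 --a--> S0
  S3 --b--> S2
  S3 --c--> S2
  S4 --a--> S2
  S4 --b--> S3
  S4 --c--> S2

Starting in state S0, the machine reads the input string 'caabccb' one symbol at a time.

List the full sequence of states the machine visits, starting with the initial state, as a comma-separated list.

Start: S0
  read 'c': S0 --c--> S1
  read 'a': S1 --a--> S1
  read 'a': S1 --a--> S1
  read 'b': S1 --b--> S1
  read 'c': S1 --c--> S3
  read 'c': S3 --c--> S2
  read 'b': S2 --b--> S4

Answer: S0, S1, S1, S1, S1, S3, S2, S4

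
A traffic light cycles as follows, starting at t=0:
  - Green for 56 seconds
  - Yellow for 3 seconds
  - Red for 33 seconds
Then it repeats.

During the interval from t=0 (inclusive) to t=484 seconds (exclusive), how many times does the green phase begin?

Answer: 6

Derivation:
Cycle = 56+3+33 = 92s
green phase starts at t = k*92 + 0 for k=0,1,2,...
Need k*92+0 < 484 → k < 5.261
k ∈ {0, ..., 5} → 6 starts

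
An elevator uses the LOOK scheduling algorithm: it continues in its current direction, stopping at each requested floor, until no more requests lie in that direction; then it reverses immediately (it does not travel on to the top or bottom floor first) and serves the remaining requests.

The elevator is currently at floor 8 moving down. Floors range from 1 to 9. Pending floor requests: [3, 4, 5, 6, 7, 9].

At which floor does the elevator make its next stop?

Current floor: 8, direction: down
Requests above: [9]
Requests below: [3, 4, 5, 6, 7]
Moving down and requests lie below → nearest below is max([3, 4, 5, 6, 7]) = 7

Answer: 7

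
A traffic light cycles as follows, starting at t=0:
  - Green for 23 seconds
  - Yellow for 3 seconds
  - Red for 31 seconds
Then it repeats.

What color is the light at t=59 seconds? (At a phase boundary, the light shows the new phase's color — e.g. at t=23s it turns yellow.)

Cycle length = 23 + 3 + 31 = 57s
t = 59, phase_t = 59 mod 57 = 2
2 < 23 (green end) → GREEN

Answer: green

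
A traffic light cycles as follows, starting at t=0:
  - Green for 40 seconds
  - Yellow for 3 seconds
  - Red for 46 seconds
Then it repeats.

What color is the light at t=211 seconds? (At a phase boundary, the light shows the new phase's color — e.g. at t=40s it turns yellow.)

Answer: green

Derivation:
Cycle length = 40 + 3 + 46 = 89s
t = 211, phase_t = 211 mod 89 = 33
33 < 40 (green end) → GREEN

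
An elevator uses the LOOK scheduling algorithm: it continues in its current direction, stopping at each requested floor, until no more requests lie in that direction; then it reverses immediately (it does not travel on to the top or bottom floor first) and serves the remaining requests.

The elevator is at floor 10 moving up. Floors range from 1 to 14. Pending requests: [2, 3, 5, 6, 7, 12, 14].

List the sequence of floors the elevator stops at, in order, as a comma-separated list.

Current: 10, moving UP
Serve above first (ascending): [12, 14]
Then reverse, serve below (descending): [7, 6, 5, 3, 2]

Answer: 12, 14, 7, 6, 5, 3, 2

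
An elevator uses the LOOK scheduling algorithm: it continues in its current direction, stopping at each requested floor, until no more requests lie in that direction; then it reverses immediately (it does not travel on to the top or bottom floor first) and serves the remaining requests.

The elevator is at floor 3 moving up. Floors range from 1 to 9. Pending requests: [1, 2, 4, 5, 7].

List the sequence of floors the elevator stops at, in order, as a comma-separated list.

Answer: 4, 5, 7, 2, 1

Derivation:
Current: 3, moving UP
Serve above first (ascending): [4, 5, 7]
Then reverse, serve below (descending): [2, 1]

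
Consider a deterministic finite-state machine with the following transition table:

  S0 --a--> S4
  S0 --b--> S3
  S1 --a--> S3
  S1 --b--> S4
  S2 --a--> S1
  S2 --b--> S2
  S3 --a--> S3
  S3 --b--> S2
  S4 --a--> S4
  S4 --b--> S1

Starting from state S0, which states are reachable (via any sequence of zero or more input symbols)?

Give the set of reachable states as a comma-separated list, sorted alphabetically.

Answer: S0, S1, S2, S3, S4

Derivation:
BFS from S0:
  visit S0: S0--a-->S4 (new), S0--b-->S3 (new)
  visit S4: S4--a-->S4 (seen), S4--b-->S1 (new)
  visit S3: S3--a-->S3 (seen), S3--b-->S2 (new)
  visit S1: S1--a-->S3 (seen), S1--b-->S4 (seen)
  visit S2: S2--a-->S1 (seen), S2--b-->S2 (seen)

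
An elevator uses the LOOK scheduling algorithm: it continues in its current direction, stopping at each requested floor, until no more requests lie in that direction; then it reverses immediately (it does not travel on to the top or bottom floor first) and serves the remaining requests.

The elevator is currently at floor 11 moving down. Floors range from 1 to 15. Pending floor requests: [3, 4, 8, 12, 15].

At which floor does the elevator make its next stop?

Current floor: 11, direction: down
Requests above: [12, 15]
Requests below: [3, 4, 8]
Moving down and requests lie below → nearest below is max([3, 4, 8]) = 8

Answer: 8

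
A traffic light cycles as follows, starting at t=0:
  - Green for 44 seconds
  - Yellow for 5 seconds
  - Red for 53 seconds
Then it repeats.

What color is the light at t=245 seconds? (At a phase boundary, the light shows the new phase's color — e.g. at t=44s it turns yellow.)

Cycle length = 44 + 5 + 53 = 102s
t = 245, phase_t = 245 mod 102 = 41
41 < 44 (green end) → GREEN

Answer: green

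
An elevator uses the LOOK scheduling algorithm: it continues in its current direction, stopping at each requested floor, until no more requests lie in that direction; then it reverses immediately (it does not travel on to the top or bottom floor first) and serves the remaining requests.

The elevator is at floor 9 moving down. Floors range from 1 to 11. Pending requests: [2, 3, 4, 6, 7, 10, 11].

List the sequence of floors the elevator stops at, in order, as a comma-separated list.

Answer: 7, 6, 4, 3, 2, 10, 11

Derivation:
Current: 9, moving DOWN
Serve below first (descending): [7, 6, 4, 3, 2]
Then reverse, serve above (ascending): [10, 11]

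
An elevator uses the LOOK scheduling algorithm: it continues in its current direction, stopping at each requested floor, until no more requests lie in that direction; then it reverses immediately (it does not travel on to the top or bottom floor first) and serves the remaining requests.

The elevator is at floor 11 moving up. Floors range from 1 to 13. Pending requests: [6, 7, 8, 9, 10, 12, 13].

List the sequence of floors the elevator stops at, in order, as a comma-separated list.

Answer: 12, 13, 10, 9, 8, 7, 6

Derivation:
Current: 11, moving UP
Serve above first (ascending): [12, 13]
Then reverse, serve below (descending): [10, 9, 8, 7, 6]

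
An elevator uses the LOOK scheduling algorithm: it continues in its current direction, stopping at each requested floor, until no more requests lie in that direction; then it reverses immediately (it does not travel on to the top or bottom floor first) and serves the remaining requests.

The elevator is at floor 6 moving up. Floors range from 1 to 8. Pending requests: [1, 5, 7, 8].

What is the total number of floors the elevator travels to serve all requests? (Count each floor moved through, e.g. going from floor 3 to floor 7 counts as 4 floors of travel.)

Answer: 9

Derivation:
Start at floor 6 moving up, LOOK stop order: [7, 8, 5, 1]
  6 → 7: |7-6| = 1, total = 1
  7 → 8: |8-7| = 1, total = 2
  8 → 5: |5-8| = 3, total = 5
  5 → 1: |1-5| = 4, total = 9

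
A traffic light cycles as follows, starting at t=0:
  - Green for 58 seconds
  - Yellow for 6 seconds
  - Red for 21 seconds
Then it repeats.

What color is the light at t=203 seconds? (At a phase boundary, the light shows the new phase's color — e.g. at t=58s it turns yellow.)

Cycle length = 58 + 6 + 21 = 85s
t = 203, phase_t = 203 mod 85 = 33
33 < 58 (green end) → GREEN

Answer: green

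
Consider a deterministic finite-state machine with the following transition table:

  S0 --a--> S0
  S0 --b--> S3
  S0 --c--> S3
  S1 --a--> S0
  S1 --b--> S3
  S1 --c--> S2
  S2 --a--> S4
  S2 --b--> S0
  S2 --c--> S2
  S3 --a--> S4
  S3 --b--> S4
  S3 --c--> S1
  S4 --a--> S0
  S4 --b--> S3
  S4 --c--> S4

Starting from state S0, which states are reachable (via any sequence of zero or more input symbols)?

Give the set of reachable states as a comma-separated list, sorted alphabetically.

Answer: S0, S1, S2, S3, S4

Derivation:
BFS from S0:
  visit S0: S0--a-->S0 (seen), S0--b-->S3 (new), S0--c-->S3 (seen)
  visit S3: S3--a-->S4 (new), S3--b-->S4 (seen), S3--c-->S1 (new)
  visit S4: S4--a-->S0 (seen), S4--b-->S3 (seen), S4--c-->S4 (seen)
  visit S1: S1--a-->S0 (seen), S1--b-->S3 (seen), S1--c-->S2 (new)
  visit S2: S2--a-->S4 (seen), S2--b-->S0 (seen), S2--c-->S2 (seen)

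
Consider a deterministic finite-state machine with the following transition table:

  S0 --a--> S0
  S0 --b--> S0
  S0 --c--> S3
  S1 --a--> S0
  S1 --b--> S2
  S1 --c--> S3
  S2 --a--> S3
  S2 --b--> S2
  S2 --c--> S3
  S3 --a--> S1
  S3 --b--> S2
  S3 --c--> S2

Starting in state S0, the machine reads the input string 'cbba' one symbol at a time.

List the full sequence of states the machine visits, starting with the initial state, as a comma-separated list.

Start: S0
  read 'c': S0 --c--> S3
  read 'b': S3 --b--> S2
  read 'b': S2 --b--> S2
  read 'a': S2 --a--> S3

Answer: S0, S3, S2, S2, S3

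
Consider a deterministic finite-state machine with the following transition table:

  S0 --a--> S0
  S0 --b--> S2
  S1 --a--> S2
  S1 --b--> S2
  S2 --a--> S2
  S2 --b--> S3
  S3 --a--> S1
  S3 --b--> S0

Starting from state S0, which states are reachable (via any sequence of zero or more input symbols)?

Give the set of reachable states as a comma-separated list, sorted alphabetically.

Answer: S0, S1, S2, S3

Derivation:
BFS from S0:
  visit S0: S0--a-->S0 (seen), S0--b-->S2 (new)
  visit S2: S2--a-->S2 (seen), S2--b-->S3 (new)
  visit S3: S3--a-->S1 (new), S3--b-->S0 (seen)
  visit S1: S1--a-->S2 (seen), S1--b-->S2 (seen)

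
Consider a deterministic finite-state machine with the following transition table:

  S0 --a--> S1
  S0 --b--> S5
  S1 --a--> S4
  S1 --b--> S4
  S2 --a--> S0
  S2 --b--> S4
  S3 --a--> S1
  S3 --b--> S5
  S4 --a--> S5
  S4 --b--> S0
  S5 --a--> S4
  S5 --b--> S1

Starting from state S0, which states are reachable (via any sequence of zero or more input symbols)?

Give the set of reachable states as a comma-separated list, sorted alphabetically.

BFS from S0:
  visit S0: S0--a-->S1 (new), S0--b-->S5 (new)
  visit S1: S1--a-->S4 (new), S1--b-->S4 (seen)
  visit S5: S5--a-->S4 (seen), S5--b-->S1 (seen)
  visit S4: S4--a-->S5 (seen), S4--b-->S0 (seen)

Answer: S0, S1, S4, S5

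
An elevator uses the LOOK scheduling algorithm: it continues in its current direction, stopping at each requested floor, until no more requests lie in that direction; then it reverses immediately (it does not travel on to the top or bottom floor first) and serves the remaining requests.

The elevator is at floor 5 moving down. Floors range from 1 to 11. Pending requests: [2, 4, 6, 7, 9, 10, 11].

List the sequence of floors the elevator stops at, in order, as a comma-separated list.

Current: 5, moving DOWN
Serve below first (descending): [4, 2]
Then reverse, serve above (ascending): [6, 7, 9, 10, 11]

Answer: 4, 2, 6, 7, 9, 10, 11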